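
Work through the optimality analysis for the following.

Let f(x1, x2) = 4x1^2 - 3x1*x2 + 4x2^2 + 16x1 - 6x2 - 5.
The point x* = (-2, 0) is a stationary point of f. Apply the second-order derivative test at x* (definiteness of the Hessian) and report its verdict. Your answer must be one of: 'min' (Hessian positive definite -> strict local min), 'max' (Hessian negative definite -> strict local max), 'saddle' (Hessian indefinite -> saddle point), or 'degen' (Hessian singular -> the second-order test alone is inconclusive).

Compute the Hessian H = grad^2 f:
  H = [[8, -3], [-3, 8]]
Verify stationarity: grad f(x*) = H x* + g = (0, 0).
Eigenvalues of H: 5, 11.
Both eigenvalues > 0, so H is positive definite -> x* is a strict local min.

min


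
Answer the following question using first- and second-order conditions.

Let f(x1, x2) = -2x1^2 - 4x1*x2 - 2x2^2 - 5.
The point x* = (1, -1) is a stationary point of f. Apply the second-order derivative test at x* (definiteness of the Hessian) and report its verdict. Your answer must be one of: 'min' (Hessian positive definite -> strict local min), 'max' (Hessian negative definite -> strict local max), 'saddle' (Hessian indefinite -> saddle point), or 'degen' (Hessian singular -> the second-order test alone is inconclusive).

Compute the Hessian H = grad^2 f:
  H = [[-4, -4], [-4, -4]]
Verify stationarity: grad f(x*) = H x* + g = (0, 0).
Eigenvalues of H: -8, 0.
H has a zero eigenvalue (singular; negative semidefinite but not definite), so H is neither positive definite, negative definite, nor indefinite. The second-order test alone is inconclusive -> degen.
(Indeed, f is constant along the null direction of H through x*, so x* is not a strict local extremum.)

degen


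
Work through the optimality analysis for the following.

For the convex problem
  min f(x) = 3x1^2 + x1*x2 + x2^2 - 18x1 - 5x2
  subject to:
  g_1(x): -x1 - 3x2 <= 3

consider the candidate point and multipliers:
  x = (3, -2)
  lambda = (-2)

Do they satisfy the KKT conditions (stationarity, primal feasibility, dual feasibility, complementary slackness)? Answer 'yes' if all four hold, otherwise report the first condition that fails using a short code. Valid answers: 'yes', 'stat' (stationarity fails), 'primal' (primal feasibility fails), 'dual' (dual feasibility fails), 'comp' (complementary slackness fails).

Gradient of f: grad f(x) = Q x + c = (-2, -6)
Constraint values g_i(x) = a_i^T x - b_i:
  g_1((3, -2)) = 0
Stationarity residual: grad f(x) + sum_i lambda_i a_i = (0, 0)
  -> stationarity OK
Primal feasibility (all g_i <= 0): OK
Dual feasibility (all lambda_i >= 0): FAILS
Complementary slackness (lambda_i * g_i(x) = 0 for all i): OK

Verdict: the first failing condition is dual_feasibility -> dual.

dual


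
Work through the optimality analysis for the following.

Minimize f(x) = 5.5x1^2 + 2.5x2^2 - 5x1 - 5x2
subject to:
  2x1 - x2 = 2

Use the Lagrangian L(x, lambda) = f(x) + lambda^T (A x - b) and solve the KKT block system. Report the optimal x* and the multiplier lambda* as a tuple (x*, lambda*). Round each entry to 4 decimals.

Form the Lagrangian:
  L(x, lambda) = (1/2) x^T Q x + c^T x + lambda^T (A x - b)
Stationarity (grad_x L = 0): Q x + c + A^T lambda = 0.
Primal feasibility: A x = b.

This gives the KKT block system:
  [ Q   A^T ] [ x     ]   [-c ]
  [ A    0  ] [ lambda ] = [ b ]

Solving the linear system:
  x*      = (1.129, 0.2581)
  lambda* = (-3.7097)
  f(x*)   = 0.2419

x* = (1.129, 0.2581), lambda* = (-3.7097)


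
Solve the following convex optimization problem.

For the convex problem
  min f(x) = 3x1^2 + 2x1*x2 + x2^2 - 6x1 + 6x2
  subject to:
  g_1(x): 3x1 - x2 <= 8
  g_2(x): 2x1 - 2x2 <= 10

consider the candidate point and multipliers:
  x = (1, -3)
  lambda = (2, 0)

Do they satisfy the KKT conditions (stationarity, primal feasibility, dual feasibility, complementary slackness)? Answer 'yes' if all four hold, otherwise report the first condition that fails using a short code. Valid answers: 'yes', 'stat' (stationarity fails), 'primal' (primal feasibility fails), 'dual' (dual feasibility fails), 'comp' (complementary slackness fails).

Gradient of f: grad f(x) = Q x + c = (-6, 2)
Constraint values g_i(x) = a_i^T x - b_i:
  g_1((1, -3)) = -2
  g_2((1, -3)) = -2
Stationarity residual: grad f(x) + sum_i lambda_i a_i = (0, 0)
  -> stationarity OK
Primal feasibility (all g_i <= 0): OK
Dual feasibility (all lambda_i >= 0): OK
Complementary slackness (lambda_i * g_i(x) = 0 for all i): FAILS

Verdict: the first failing condition is complementary_slackness -> comp.

comp


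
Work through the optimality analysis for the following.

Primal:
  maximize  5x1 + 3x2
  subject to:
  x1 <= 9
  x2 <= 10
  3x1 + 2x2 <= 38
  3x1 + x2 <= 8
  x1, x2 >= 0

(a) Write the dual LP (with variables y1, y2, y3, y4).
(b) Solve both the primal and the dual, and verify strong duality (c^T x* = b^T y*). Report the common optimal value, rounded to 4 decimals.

The standard primal-dual pair for 'max c^T x s.t. A x <= b, x >= 0' is:
  Dual:  min b^T y  s.t.  A^T y >= c,  y >= 0.

So the dual LP is:
  minimize  9y1 + 10y2 + 38y3 + 8y4
  subject to:
    y1 + 3y3 + 3y4 >= 5
    y2 + 2y3 + y4 >= 3
    y1, y2, y3, y4 >= 0

Solving the primal: x* = (0, 8).
  primal value c^T x* = 24.
Solving the dual: y* = (0, 0, 0, 3).
  dual value b^T y* = 24.
Strong duality: c^T x* = b^T y*. Confirmed.

24


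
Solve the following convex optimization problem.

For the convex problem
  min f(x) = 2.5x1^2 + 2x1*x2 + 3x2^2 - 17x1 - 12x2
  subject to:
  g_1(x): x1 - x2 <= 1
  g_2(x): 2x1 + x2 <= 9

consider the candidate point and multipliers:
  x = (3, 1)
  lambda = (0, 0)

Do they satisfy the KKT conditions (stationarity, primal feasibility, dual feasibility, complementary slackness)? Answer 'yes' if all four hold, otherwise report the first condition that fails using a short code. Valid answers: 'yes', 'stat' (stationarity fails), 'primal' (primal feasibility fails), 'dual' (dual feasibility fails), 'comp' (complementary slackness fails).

Gradient of f: grad f(x) = Q x + c = (0, 0)
Constraint values g_i(x) = a_i^T x - b_i:
  g_1((3, 1)) = 1
  g_2((3, 1)) = -2
Stationarity residual: grad f(x) + sum_i lambda_i a_i = (0, 0)
  -> stationarity OK
Primal feasibility (all g_i <= 0): FAILS
Dual feasibility (all lambda_i >= 0): OK
Complementary slackness (lambda_i * g_i(x) = 0 for all i): OK

Verdict: the first failing condition is primal_feasibility -> primal.

primal


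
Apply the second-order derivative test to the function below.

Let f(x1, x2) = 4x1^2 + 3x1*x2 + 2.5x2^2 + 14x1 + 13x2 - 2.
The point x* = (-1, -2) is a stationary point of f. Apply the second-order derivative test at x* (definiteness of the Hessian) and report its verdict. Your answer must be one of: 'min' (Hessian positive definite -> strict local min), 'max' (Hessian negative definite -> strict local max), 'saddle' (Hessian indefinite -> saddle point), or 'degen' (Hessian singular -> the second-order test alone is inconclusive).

Compute the Hessian H = grad^2 f:
  H = [[8, 3], [3, 5]]
Verify stationarity: grad f(x*) = H x* + g = (0, 0).
Eigenvalues of H: 3.1459, 9.8541.
Both eigenvalues > 0, so H is positive definite -> x* is a strict local min.

min


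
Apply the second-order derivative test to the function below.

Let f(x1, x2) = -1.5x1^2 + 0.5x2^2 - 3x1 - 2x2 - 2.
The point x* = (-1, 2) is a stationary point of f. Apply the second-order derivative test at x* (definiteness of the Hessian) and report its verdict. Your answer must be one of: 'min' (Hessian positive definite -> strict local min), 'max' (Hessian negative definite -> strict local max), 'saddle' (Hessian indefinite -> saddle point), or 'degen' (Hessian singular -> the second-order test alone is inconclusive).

Compute the Hessian H = grad^2 f:
  H = [[-3, 0], [0, 1]]
Verify stationarity: grad f(x*) = H x* + g = (0, 0).
Eigenvalues of H: -3, 1.
Eigenvalues have mixed signs, so H is indefinite -> x* is a saddle point.

saddle


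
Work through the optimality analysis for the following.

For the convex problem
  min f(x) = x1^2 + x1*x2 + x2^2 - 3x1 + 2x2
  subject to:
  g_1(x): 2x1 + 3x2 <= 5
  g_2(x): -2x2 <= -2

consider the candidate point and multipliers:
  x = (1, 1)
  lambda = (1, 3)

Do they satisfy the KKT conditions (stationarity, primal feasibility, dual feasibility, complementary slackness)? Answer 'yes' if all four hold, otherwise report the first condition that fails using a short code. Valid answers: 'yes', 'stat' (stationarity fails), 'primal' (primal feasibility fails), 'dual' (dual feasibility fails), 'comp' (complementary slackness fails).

Gradient of f: grad f(x) = Q x + c = (0, 5)
Constraint values g_i(x) = a_i^T x - b_i:
  g_1((1, 1)) = 0
  g_2((1, 1)) = 0
Stationarity residual: grad f(x) + sum_i lambda_i a_i = (2, 2)
  -> stationarity FAILS
Primal feasibility (all g_i <= 0): OK
Dual feasibility (all lambda_i >= 0): OK
Complementary slackness (lambda_i * g_i(x) = 0 for all i): OK

Verdict: the first failing condition is stationarity -> stat.

stat


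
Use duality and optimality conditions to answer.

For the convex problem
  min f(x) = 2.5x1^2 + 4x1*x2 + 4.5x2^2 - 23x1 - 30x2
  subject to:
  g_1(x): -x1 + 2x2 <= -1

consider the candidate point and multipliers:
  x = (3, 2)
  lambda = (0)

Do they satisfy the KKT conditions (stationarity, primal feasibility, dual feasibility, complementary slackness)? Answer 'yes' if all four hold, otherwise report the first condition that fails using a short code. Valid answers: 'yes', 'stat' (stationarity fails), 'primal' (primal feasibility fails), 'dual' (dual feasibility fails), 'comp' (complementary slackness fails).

Gradient of f: grad f(x) = Q x + c = (0, 0)
Constraint values g_i(x) = a_i^T x - b_i:
  g_1((3, 2)) = 2
Stationarity residual: grad f(x) + sum_i lambda_i a_i = (0, 0)
  -> stationarity OK
Primal feasibility (all g_i <= 0): FAILS
Dual feasibility (all lambda_i >= 0): OK
Complementary slackness (lambda_i * g_i(x) = 0 for all i): OK

Verdict: the first failing condition is primal_feasibility -> primal.

primal


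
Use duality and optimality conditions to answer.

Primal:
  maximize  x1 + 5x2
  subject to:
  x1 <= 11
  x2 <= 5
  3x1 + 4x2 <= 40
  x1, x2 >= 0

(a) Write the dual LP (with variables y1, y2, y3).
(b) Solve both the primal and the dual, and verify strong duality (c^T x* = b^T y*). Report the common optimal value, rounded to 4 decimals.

The standard primal-dual pair for 'max c^T x s.t. A x <= b, x >= 0' is:
  Dual:  min b^T y  s.t.  A^T y >= c,  y >= 0.

So the dual LP is:
  minimize  11y1 + 5y2 + 40y3
  subject to:
    y1 + 3y3 >= 1
    y2 + 4y3 >= 5
    y1, y2, y3 >= 0

Solving the primal: x* = (6.6667, 5).
  primal value c^T x* = 31.6667.
Solving the dual: y* = (0, 3.6667, 0.3333).
  dual value b^T y* = 31.6667.
Strong duality: c^T x* = b^T y*. Confirmed.

31.6667


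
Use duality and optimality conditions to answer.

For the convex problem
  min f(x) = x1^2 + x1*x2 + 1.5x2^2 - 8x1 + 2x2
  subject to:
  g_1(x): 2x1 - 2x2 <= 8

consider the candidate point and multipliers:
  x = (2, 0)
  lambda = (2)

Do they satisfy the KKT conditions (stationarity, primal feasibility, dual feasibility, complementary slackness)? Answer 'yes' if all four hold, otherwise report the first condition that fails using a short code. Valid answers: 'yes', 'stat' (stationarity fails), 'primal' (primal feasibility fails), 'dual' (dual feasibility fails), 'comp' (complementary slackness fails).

Gradient of f: grad f(x) = Q x + c = (-4, 4)
Constraint values g_i(x) = a_i^T x - b_i:
  g_1((2, 0)) = -4
Stationarity residual: grad f(x) + sum_i lambda_i a_i = (0, 0)
  -> stationarity OK
Primal feasibility (all g_i <= 0): OK
Dual feasibility (all lambda_i >= 0): OK
Complementary slackness (lambda_i * g_i(x) = 0 for all i): FAILS

Verdict: the first failing condition is complementary_slackness -> comp.

comp


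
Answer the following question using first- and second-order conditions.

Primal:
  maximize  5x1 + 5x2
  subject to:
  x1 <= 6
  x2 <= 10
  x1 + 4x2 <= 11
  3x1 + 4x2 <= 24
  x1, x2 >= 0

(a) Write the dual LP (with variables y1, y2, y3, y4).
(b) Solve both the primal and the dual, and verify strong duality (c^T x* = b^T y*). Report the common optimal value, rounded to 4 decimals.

The standard primal-dual pair for 'max c^T x s.t. A x <= b, x >= 0' is:
  Dual:  min b^T y  s.t.  A^T y >= c,  y >= 0.

So the dual LP is:
  minimize  6y1 + 10y2 + 11y3 + 24y4
  subject to:
    y1 + y3 + 3y4 >= 5
    y2 + 4y3 + 4y4 >= 5
    y1, y2, y3, y4 >= 0

Solving the primal: x* = (6, 1.25).
  primal value c^T x* = 36.25.
Solving the dual: y* = (3.75, 0, 1.25, 0).
  dual value b^T y* = 36.25.
Strong duality: c^T x* = b^T y*. Confirmed.

36.25


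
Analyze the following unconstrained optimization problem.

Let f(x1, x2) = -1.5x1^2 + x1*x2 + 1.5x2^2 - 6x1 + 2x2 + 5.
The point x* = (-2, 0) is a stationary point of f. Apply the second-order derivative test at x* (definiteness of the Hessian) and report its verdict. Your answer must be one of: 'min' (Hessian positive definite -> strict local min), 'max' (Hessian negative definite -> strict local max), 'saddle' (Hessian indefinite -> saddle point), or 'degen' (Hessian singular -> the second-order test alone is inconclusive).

Compute the Hessian H = grad^2 f:
  H = [[-3, 1], [1, 3]]
Verify stationarity: grad f(x*) = H x* + g = (0, 0).
Eigenvalues of H: -3.1623, 3.1623.
Eigenvalues have mixed signs, so H is indefinite -> x* is a saddle point.

saddle


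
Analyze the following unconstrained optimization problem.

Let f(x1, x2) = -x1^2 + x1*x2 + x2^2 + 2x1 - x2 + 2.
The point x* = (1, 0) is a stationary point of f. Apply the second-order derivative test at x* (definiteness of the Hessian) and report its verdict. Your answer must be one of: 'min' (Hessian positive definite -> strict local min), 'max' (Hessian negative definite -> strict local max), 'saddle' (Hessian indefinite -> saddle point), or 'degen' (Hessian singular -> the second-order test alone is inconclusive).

Compute the Hessian H = grad^2 f:
  H = [[-2, 1], [1, 2]]
Verify stationarity: grad f(x*) = H x* + g = (0, 0).
Eigenvalues of H: -2.2361, 2.2361.
Eigenvalues have mixed signs, so H is indefinite -> x* is a saddle point.

saddle


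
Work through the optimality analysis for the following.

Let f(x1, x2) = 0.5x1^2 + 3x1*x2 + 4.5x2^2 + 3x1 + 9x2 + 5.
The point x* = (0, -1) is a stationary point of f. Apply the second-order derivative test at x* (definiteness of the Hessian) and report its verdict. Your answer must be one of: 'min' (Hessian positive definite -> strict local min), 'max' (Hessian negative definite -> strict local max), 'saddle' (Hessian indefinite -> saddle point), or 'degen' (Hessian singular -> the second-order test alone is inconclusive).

Compute the Hessian H = grad^2 f:
  H = [[1, 3], [3, 9]]
Verify stationarity: grad f(x*) = H x* + g = (0, 0).
Eigenvalues of H: 0, 10.
H has a zero eigenvalue (singular; positive semidefinite but not definite), so H is neither positive definite, negative definite, nor indefinite. The second-order test alone is inconclusive -> degen.
(Indeed, f is constant along the null direction of H through x*, so x* is not a strict local extremum.)

degen


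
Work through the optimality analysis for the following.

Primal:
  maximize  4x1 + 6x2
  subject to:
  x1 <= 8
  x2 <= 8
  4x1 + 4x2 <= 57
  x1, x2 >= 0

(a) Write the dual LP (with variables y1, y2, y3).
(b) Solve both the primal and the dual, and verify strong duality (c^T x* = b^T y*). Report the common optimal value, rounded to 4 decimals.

The standard primal-dual pair for 'max c^T x s.t. A x <= b, x >= 0' is:
  Dual:  min b^T y  s.t.  A^T y >= c,  y >= 0.

So the dual LP is:
  minimize  8y1 + 8y2 + 57y3
  subject to:
    y1 + 4y3 >= 4
    y2 + 4y3 >= 6
    y1, y2, y3 >= 0

Solving the primal: x* = (6.25, 8).
  primal value c^T x* = 73.
Solving the dual: y* = (0, 2, 1).
  dual value b^T y* = 73.
Strong duality: c^T x* = b^T y*. Confirmed.

73


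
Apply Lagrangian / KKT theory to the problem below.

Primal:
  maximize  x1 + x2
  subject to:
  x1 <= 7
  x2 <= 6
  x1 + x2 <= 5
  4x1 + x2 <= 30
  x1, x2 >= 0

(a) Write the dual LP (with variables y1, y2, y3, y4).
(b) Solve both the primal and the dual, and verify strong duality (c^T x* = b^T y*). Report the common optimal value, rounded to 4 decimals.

The standard primal-dual pair for 'max c^T x s.t. A x <= b, x >= 0' is:
  Dual:  min b^T y  s.t.  A^T y >= c,  y >= 0.

So the dual LP is:
  minimize  7y1 + 6y2 + 5y3 + 30y4
  subject to:
    y1 + y3 + 4y4 >= 1
    y2 + y3 + y4 >= 1
    y1, y2, y3, y4 >= 0

Solving the primal: x* = (5, 0).
  primal value c^T x* = 5.
Solving the dual: y* = (0, 0, 1, 0).
  dual value b^T y* = 5.
Strong duality: c^T x* = b^T y*. Confirmed.

5


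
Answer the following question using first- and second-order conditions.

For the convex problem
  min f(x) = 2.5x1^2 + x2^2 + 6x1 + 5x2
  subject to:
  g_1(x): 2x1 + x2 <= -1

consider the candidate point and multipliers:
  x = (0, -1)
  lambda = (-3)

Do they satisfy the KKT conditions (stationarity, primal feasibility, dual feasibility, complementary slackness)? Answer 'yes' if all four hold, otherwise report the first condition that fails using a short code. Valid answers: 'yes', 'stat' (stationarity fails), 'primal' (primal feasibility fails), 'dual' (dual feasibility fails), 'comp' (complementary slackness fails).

Gradient of f: grad f(x) = Q x + c = (6, 3)
Constraint values g_i(x) = a_i^T x - b_i:
  g_1((0, -1)) = 0
Stationarity residual: grad f(x) + sum_i lambda_i a_i = (0, 0)
  -> stationarity OK
Primal feasibility (all g_i <= 0): OK
Dual feasibility (all lambda_i >= 0): FAILS
Complementary slackness (lambda_i * g_i(x) = 0 for all i): OK

Verdict: the first failing condition is dual_feasibility -> dual.

dual


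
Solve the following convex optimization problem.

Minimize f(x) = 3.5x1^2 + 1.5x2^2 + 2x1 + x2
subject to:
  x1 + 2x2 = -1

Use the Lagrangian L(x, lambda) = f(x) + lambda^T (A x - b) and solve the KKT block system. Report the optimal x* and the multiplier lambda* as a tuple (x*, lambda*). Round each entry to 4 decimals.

Form the Lagrangian:
  L(x, lambda) = (1/2) x^T Q x + c^T x + lambda^T (A x - b)
Stationarity (grad_x L = 0): Q x + c + A^T lambda = 0.
Primal feasibility: A x = b.

This gives the KKT block system:
  [ Q   A^T ] [ x     ]   [-c ]
  [ A    0  ] [ lambda ] = [ b ]

Solving the linear system:
  x*      = (-0.2903, -0.3548)
  lambda* = (0.0323)
  f(x*)   = -0.4516

x* = (-0.2903, -0.3548), lambda* = (0.0323)


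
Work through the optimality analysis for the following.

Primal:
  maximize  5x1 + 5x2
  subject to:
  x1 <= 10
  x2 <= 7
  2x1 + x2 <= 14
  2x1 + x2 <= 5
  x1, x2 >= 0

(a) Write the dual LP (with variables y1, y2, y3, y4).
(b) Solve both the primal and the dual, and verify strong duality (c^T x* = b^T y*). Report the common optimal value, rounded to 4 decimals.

The standard primal-dual pair for 'max c^T x s.t. A x <= b, x >= 0' is:
  Dual:  min b^T y  s.t.  A^T y >= c,  y >= 0.

So the dual LP is:
  minimize  10y1 + 7y2 + 14y3 + 5y4
  subject to:
    y1 + 2y3 + 2y4 >= 5
    y2 + y3 + y4 >= 5
    y1, y2, y3, y4 >= 0

Solving the primal: x* = (0, 5).
  primal value c^T x* = 25.
Solving the dual: y* = (0, 0, 0, 5).
  dual value b^T y* = 25.
Strong duality: c^T x* = b^T y*. Confirmed.

25


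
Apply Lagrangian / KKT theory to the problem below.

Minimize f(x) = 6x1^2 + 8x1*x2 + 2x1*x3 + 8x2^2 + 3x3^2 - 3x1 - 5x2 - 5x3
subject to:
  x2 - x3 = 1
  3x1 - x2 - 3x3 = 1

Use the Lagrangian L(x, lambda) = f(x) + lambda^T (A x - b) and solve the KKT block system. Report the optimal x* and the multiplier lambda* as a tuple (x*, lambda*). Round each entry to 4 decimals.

Form the Lagrangian:
  L(x, lambda) = (1/2) x^T Q x + c^T x + lambda^T (A x - b)
Stationarity (grad_x L = 0): Q x + c + A^T lambda = 0.
Primal feasibility: A x = b.

This gives the KKT block system:
  [ Q   A^T ] [ x     ]   [-c ]
  [ A    0  ] [ lambda ] = [ b ]

Solving the linear system:
  x*      = (0.0952, 0.5714, -0.4286)
  lambda* = (-5.5238, -0.619)
  f(x*)   = 2.5714

x* = (0.0952, 0.5714, -0.4286), lambda* = (-5.5238, -0.619)


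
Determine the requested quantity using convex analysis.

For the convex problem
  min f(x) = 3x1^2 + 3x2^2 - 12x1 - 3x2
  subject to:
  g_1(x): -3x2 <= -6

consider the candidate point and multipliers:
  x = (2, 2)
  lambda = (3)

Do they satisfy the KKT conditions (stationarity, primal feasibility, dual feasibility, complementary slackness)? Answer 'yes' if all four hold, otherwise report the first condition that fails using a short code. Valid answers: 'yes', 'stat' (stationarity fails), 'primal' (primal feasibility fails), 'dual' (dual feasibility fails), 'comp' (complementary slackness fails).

Gradient of f: grad f(x) = Q x + c = (0, 9)
Constraint values g_i(x) = a_i^T x - b_i:
  g_1((2, 2)) = 0
Stationarity residual: grad f(x) + sum_i lambda_i a_i = (0, 0)
  -> stationarity OK
Primal feasibility (all g_i <= 0): OK
Dual feasibility (all lambda_i >= 0): OK
Complementary slackness (lambda_i * g_i(x) = 0 for all i): OK

Verdict: yes, KKT holds.

yes


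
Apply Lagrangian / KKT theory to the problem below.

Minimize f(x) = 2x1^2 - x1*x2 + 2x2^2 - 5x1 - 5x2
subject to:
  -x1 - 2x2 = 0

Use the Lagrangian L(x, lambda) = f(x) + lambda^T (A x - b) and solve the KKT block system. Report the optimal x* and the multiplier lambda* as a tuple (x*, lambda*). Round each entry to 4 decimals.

Form the Lagrangian:
  L(x, lambda) = (1/2) x^T Q x + c^T x + lambda^T (A x - b)
Stationarity (grad_x L = 0): Q x + c + A^T lambda = 0.
Primal feasibility: A x = b.

This gives the KKT block system:
  [ Q   A^T ] [ x     ]   [-c ]
  [ A    0  ] [ lambda ] = [ b ]

Solving the linear system:
  x*      = (0.4167, -0.2083)
  lambda* = (-3.125)
  f(x*)   = -0.5208

x* = (0.4167, -0.2083), lambda* = (-3.125)


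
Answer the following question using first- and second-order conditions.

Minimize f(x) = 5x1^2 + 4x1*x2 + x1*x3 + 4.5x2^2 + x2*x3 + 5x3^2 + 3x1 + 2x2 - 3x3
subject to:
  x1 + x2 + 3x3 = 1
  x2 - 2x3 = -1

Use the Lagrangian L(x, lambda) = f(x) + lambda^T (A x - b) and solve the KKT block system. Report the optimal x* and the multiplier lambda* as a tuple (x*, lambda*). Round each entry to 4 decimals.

Form the Lagrangian:
  L(x, lambda) = (1/2) x^T Q x + c^T x + lambda^T (A x - b)
Stationarity (grad_x L = 0): Q x + c + A^T lambda = 0.
Primal feasibility: A x = b.

This gives the KKT block system:
  [ Q   A^T ] [ x     ]   [-c ]
  [ A    0  ] [ lambda ] = [ b ]

Solving the linear system:
  x*      = (-0.2619, -0.0952, 0.4524)
  lambda* = (-0.4524, -0.0952)
  f(x*)   = -0.9881

x* = (-0.2619, -0.0952, 0.4524), lambda* = (-0.4524, -0.0952)


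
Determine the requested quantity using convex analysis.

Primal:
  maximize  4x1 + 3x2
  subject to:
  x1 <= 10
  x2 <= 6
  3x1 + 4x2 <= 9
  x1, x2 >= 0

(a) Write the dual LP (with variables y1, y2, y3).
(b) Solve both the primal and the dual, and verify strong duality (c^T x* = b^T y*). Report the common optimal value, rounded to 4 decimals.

The standard primal-dual pair for 'max c^T x s.t. A x <= b, x >= 0' is:
  Dual:  min b^T y  s.t.  A^T y >= c,  y >= 0.

So the dual LP is:
  minimize  10y1 + 6y2 + 9y3
  subject to:
    y1 + 3y3 >= 4
    y2 + 4y3 >= 3
    y1, y2, y3 >= 0

Solving the primal: x* = (3, 0).
  primal value c^T x* = 12.
Solving the dual: y* = (0, 0, 1.3333).
  dual value b^T y* = 12.
Strong duality: c^T x* = b^T y*. Confirmed.

12


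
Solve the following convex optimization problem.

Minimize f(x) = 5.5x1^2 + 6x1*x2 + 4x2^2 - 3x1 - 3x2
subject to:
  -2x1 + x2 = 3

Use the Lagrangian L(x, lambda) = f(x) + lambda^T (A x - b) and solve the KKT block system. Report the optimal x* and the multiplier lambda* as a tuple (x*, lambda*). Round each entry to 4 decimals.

Form the Lagrangian:
  L(x, lambda) = (1/2) x^T Q x + c^T x + lambda^T (A x - b)
Stationarity (grad_x L = 0): Q x + c + A^T lambda = 0.
Primal feasibility: A x = b.

This gives the KKT block system:
  [ Q   A^T ] [ x     ]   [-c ]
  [ A    0  ] [ lambda ] = [ b ]

Solving the linear system:
  x*      = (-0.8507, 1.2985)
  lambda* = (-2.2836)
  f(x*)   = 2.7537

x* = (-0.8507, 1.2985), lambda* = (-2.2836)


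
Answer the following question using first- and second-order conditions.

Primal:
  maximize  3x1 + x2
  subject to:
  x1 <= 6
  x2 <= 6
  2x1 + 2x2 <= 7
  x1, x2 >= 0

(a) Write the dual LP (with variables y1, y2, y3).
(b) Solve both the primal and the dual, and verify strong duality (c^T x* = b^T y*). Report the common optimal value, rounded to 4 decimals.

The standard primal-dual pair for 'max c^T x s.t. A x <= b, x >= 0' is:
  Dual:  min b^T y  s.t.  A^T y >= c,  y >= 0.

So the dual LP is:
  minimize  6y1 + 6y2 + 7y3
  subject to:
    y1 + 2y3 >= 3
    y2 + 2y3 >= 1
    y1, y2, y3 >= 0

Solving the primal: x* = (3.5, 0).
  primal value c^T x* = 10.5.
Solving the dual: y* = (0, 0, 1.5).
  dual value b^T y* = 10.5.
Strong duality: c^T x* = b^T y*. Confirmed.

10.5


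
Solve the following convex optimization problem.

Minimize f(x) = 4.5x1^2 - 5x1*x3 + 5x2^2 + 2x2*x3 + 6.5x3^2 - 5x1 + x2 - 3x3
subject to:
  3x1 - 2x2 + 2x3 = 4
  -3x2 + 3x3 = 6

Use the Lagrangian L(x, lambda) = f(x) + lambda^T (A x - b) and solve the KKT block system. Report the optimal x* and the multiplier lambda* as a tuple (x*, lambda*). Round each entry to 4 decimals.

Form the Lagrangian:
  L(x, lambda) = (1/2) x^T Q x + c^T x + lambda^T (A x - b)
Stationarity (grad_x L = 0): Q x + c + A^T lambda = 0.
Primal feasibility: A x = b.

This gives the KKT block system:
  [ Q   A^T ] [ x     ]   [-c ]
  [ A    0  ] [ lambda ] = [ b ]

Solving the linear system:
  x*      = (0, -1.037, 0.963)
  lambda* = (3.2716, -4.6626)
  f(x*)   = 5.4815

x* = (0, -1.037, 0.963), lambda* = (3.2716, -4.6626)


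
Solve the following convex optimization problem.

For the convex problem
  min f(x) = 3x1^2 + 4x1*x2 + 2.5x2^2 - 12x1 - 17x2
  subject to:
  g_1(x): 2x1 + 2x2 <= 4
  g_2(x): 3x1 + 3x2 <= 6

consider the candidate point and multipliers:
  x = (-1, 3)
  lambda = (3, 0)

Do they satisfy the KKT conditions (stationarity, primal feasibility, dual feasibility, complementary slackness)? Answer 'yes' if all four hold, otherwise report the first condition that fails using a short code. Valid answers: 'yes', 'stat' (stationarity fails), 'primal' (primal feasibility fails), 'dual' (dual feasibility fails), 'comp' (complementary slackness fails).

Gradient of f: grad f(x) = Q x + c = (-6, -6)
Constraint values g_i(x) = a_i^T x - b_i:
  g_1((-1, 3)) = 0
  g_2((-1, 3)) = 0
Stationarity residual: grad f(x) + sum_i lambda_i a_i = (0, 0)
  -> stationarity OK
Primal feasibility (all g_i <= 0): OK
Dual feasibility (all lambda_i >= 0): OK
Complementary slackness (lambda_i * g_i(x) = 0 for all i): OK

Verdict: yes, KKT holds.

yes


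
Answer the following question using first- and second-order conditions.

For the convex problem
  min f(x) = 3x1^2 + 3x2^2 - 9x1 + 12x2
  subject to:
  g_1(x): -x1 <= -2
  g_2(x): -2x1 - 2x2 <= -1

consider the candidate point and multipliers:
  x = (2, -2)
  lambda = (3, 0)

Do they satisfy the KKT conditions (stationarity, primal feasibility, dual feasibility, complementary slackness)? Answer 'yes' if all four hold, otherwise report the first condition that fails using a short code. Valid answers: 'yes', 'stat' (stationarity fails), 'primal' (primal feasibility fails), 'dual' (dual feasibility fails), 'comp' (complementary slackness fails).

Gradient of f: grad f(x) = Q x + c = (3, 0)
Constraint values g_i(x) = a_i^T x - b_i:
  g_1((2, -2)) = 0
  g_2((2, -2)) = 1
Stationarity residual: grad f(x) + sum_i lambda_i a_i = (0, 0)
  -> stationarity OK
Primal feasibility (all g_i <= 0): FAILS
Dual feasibility (all lambda_i >= 0): OK
Complementary slackness (lambda_i * g_i(x) = 0 for all i): OK

Verdict: the first failing condition is primal_feasibility -> primal.

primal


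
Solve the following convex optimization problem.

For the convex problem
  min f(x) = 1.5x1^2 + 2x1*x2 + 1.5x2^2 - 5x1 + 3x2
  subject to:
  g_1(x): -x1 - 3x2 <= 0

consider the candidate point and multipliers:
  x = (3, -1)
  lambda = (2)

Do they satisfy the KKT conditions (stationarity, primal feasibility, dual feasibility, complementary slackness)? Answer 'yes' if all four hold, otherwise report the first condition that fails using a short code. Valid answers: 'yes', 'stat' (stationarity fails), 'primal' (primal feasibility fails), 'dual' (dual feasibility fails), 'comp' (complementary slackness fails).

Gradient of f: grad f(x) = Q x + c = (2, 6)
Constraint values g_i(x) = a_i^T x - b_i:
  g_1((3, -1)) = 0
Stationarity residual: grad f(x) + sum_i lambda_i a_i = (0, 0)
  -> stationarity OK
Primal feasibility (all g_i <= 0): OK
Dual feasibility (all lambda_i >= 0): OK
Complementary slackness (lambda_i * g_i(x) = 0 for all i): OK

Verdict: yes, KKT holds.

yes


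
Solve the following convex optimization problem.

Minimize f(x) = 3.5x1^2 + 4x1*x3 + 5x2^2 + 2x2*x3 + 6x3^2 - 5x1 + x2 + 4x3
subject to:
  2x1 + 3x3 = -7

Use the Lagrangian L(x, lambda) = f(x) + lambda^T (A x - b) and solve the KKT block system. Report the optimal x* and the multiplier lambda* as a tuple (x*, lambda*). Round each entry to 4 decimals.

Form the Lagrangian:
  L(x, lambda) = (1/2) x^T Q x + c^T x + lambda^T (A x - b)
Stationarity (grad_x L = 0): Q x + c + A^T lambda = 0.
Primal feasibility: A x = b.

This gives the KKT block system:
  [ Q   A^T ] [ x     ]   [-c ]
  [ A    0  ] [ lambda ] = [ b ]

Solving the linear system:
  x*      = (-0.1726, 0.3436, -2.2182)
  lambda* = (7.5407)
  f(x*)   = 22.5594

x* = (-0.1726, 0.3436, -2.2182), lambda* = (7.5407)


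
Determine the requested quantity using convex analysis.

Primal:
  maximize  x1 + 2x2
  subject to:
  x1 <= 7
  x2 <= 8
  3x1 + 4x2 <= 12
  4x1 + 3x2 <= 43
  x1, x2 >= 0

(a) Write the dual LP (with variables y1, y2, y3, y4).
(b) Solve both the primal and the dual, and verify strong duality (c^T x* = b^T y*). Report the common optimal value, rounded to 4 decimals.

The standard primal-dual pair for 'max c^T x s.t. A x <= b, x >= 0' is:
  Dual:  min b^T y  s.t.  A^T y >= c,  y >= 0.

So the dual LP is:
  minimize  7y1 + 8y2 + 12y3 + 43y4
  subject to:
    y1 + 3y3 + 4y4 >= 1
    y2 + 4y3 + 3y4 >= 2
    y1, y2, y3, y4 >= 0

Solving the primal: x* = (0, 3).
  primal value c^T x* = 6.
Solving the dual: y* = (0, 0, 0.5, 0).
  dual value b^T y* = 6.
Strong duality: c^T x* = b^T y*. Confirmed.

6


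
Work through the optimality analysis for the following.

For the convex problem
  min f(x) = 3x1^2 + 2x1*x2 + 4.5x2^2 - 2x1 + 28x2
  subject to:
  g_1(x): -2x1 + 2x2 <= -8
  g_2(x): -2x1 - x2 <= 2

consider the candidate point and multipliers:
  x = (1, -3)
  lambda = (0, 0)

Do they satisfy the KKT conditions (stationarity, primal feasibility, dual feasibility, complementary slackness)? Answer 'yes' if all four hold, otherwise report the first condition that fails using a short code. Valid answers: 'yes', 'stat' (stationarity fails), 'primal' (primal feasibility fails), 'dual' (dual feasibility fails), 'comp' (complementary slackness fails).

Gradient of f: grad f(x) = Q x + c = (-2, 3)
Constraint values g_i(x) = a_i^T x - b_i:
  g_1((1, -3)) = 0
  g_2((1, -3)) = -1
Stationarity residual: grad f(x) + sum_i lambda_i a_i = (-2, 3)
  -> stationarity FAILS
Primal feasibility (all g_i <= 0): OK
Dual feasibility (all lambda_i >= 0): OK
Complementary slackness (lambda_i * g_i(x) = 0 for all i): OK

Verdict: the first failing condition is stationarity -> stat.

stat


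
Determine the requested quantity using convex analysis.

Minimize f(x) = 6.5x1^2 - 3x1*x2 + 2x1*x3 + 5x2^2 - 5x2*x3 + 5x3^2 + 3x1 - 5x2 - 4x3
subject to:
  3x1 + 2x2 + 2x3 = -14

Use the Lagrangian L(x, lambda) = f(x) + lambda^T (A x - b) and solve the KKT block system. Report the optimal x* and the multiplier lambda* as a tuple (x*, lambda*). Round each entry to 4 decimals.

Form the Lagrangian:
  L(x, lambda) = (1/2) x^T Q x + c^T x + lambda^T (A x - b)
Stationarity (grad_x L = 0): Q x + c + A^T lambda = 0.
Primal feasibility: A x = b.

This gives the KKT block system:
  [ Q   A^T ] [ x     ]   [-c ]
  [ A    0  ] [ lambda ] = [ b ]

Solving the linear system:
  x*      = (-2.0389, -2.2773, -1.6644)
  lambda* = (6.6674)
  f(x*)   = 52.6354

x* = (-2.0389, -2.2773, -1.6644), lambda* = (6.6674)


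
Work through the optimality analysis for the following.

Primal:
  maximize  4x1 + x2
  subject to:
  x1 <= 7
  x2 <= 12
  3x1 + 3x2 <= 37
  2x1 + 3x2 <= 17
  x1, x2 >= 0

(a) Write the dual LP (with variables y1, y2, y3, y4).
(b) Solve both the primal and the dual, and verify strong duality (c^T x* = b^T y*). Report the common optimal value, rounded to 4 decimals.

The standard primal-dual pair for 'max c^T x s.t. A x <= b, x >= 0' is:
  Dual:  min b^T y  s.t.  A^T y >= c,  y >= 0.

So the dual LP is:
  minimize  7y1 + 12y2 + 37y3 + 17y4
  subject to:
    y1 + 3y3 + 2y4 >= 4
    y2 + 3y3 + 3y4 >= 1
    y1, y2, y3, y4 >= 0

Solving the primal: x* = (7, 1).
  primal value c^T x* = 29.
Solving the dual: y* = (3.3333, 0, 0, 0.3333).
  dual value b^T y* = 29.
Strong duality: c^T x* = b^T y*. Confirmed.

29


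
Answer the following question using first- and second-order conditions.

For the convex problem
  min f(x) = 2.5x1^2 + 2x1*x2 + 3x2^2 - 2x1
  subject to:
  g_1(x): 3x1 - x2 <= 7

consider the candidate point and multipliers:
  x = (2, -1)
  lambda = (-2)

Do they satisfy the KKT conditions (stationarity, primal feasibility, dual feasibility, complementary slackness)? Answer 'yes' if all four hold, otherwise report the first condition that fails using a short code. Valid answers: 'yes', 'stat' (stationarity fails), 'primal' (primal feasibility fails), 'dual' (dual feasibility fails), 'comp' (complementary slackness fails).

Gradient of f: grad f(x) = Q x + c = (6, -2)
Constraint values g_i(x) = a_i^T x - b_i:
  g_1((2, -1)) = 0
Stationarity residual: grad f(x) + sum_i lambda_i a_i = (0, 0)
  -> stationarity OK
Primal feasibility (all g_i <= 0): OK
Dual feasibility (all lambda_i >= 0): FAILS
Complementary slackness (lambda_i * g_i(x) = 0 for all i): OK

Verdict: the first failing condition is dual_feasibility -> dual.

dual


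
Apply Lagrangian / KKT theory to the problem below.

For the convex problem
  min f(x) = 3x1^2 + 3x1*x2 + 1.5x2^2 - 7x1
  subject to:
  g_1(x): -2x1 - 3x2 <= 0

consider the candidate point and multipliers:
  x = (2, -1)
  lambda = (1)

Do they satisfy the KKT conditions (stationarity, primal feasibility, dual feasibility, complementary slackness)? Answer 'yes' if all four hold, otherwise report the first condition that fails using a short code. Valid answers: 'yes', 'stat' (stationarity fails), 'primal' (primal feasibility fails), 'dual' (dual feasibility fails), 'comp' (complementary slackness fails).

Gradient of f: grad f(x) = Q x + c = (2, 3)
Constraint values g_i(x) = a_i^T x - b_i:
  g_1((2, -1)) = -1
Stationarity residual: grad f(x) + sum_i lambda_i a_i = (0, 0)
  -> stationarity OK
Primal feasibility (all g_i <= 0): OK
Dual feasibility (all lambda_i >= 0): OK
Complementary slackness (lambda_i * g_i(x) = 0 for all i): FAILS

Verdict: the first failing condition is complementary_slackness -> comp.

comp


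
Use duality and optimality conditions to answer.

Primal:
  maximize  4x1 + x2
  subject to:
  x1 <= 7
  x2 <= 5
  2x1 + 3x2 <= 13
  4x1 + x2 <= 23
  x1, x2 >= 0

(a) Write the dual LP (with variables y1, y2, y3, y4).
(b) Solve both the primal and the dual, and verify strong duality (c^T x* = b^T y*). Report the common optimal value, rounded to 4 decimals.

The standard primal-dual pair for 'max c^T x s.t. A x <= b, x >= 0' is:
  Dual:  min b^T y  s.t.  A^T y >= c,  y >= 0.

So the dual LP is:
  minimize  7y1 + 5y2 + 13y3 + 23y4
  subject to:
    y1 + 2y3 + 4y4 >= 4
    y2 + 3y3 + y4 >= 1
    y1, y2, y3, y4 >= 0

Solving the primal: x* = (5.6, 0.6).
  primal value c^T x* = 23.
Solving the dual: y* = (0, 0, 0, 1).
  dual value b^T y* = 23.
Strong duality: c^T x* = b^T y*. Confirmed.

23


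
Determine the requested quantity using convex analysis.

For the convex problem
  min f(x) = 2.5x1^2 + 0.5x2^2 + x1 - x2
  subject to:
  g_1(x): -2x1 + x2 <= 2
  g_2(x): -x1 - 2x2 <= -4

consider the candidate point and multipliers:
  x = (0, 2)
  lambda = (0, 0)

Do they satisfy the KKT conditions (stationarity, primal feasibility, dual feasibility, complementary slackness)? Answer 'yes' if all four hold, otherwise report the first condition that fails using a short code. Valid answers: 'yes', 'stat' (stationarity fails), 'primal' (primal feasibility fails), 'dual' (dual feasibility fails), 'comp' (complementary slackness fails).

Gradient of f: grad f(x) = Q x + c = (1, 1)
Constraint values g_i(x) = a_i^T x - b_i:
  g_1((0, 2)) = 0
  g_2((0, 2)) = 0
Stationarity residual: grad f(x) + sum_i lambda_i a_i = (1, 1)
  -> stationarity FAILS
Primal feasibility (all g_i <= 0): OK
Dual feasibility (all lambda_i >= 0): OK
Complementary slackness (lambda_i * g_i(x) = 0 for all i): OK

Verdict: the first failing condition is stationarity -> stat.

stat


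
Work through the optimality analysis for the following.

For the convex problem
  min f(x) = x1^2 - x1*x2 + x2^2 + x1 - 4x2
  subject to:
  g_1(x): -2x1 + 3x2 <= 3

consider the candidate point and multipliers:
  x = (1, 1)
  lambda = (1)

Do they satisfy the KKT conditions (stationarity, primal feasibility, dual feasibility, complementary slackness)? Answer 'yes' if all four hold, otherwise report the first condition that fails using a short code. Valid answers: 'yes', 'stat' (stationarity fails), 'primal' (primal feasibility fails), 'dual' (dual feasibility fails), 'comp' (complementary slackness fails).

Gradient of f: grad f(x) = Q x + c = (2, -3)
Constraint values g_i(x) = a_i^T x - b_i:
  g_1((1, 1)) = -2
Stationarity residual: grad f(x) + sum_i lambda_i a_i = (0, 0)
  -> stationarity OK
Primal feasibility (all g_i <= 0): OK
Dual feasibility (all lambda_i >= 0): OK
Complementary slackness (lambda_i * g_i(x) = 0 for all i): FAILS

Verdict: the first failing condition is complementary_slackness -> comp.

comp


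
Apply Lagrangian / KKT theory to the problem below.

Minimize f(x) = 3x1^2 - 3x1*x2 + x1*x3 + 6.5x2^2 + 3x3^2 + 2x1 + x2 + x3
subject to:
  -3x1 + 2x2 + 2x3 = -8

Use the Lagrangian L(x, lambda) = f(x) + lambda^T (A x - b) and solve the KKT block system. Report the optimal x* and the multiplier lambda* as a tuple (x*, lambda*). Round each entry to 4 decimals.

Form the Lagrangian:
  L(x, lambda) = (1/2) x^T Q x + c^T x + lambda^T (A x - b)
Stationarity (grad_x L = 0): Q x + c + A^T lambda = 0.
Primal feasibility: A x = b.

This gives the KKT block system:
  [ Q   A^T ] [ x     ]   [-c ]
  [ A    0  ] [ lambda ] = [ b ]

Solving the linear system:
  x*      = (1.4758, -0.2534, -1.5329)
  lambda* = (3.3607)
  f(x*)   = 14.0256

x* = (1.4758, -0.2534, -1.5329), lambda* = (3.3607)


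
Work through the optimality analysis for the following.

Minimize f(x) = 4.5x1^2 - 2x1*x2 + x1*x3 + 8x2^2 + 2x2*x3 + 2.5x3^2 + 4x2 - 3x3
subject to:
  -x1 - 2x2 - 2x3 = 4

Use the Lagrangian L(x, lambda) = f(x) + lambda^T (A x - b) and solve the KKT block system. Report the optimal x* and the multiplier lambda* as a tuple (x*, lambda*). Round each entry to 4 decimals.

Form the Lagrangian:
  L(x, lambda) = (1/2) x^T Q x + c^T x + lambda^T (A x - b)
Stationarity (grad_x L = 0): Q x + c + A^T lambda = 0.
Primal feasibility: A x = b.

This gives the KKT block system:
  [ Q   A^T ] [ x     ]   [-c ]
  [ A    0  ] [ lambda ] = [ b ]

Solving the linear system:
  x*      = (-0.6194, -0.8194, -0.871)
  lambda* = (-4.8065)
  f(x*)   = 9.2806

x* = (-0.6194, -0.8194, -0.871), lambda* = (-4.8065)


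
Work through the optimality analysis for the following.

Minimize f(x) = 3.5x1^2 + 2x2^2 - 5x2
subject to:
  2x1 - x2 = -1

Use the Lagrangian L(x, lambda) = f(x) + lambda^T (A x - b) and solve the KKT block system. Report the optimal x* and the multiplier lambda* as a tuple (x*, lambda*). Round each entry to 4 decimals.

Form the Lagrangian:
  L(x, lambda) = (1/2) x^T Q x + c^T x + lambda^T (A x - b)
Stationarity (grad_x L = 0): Q x + c + A^T lambda = 0.
Primal feasibility: A x = b.

This gives the KKT block system:
  [ Q   A^T ] [ x     ]   [-c ]
  [ A    0  ] [ lambda ] = [ b ]

Solving the linear system:
  x*      = (0.087, 1.1739)
  lambda* = (-0.3043)
  f(x*)   = -3.087

x* = (0.087, 1.1739), lambda* = (-0.3043)
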